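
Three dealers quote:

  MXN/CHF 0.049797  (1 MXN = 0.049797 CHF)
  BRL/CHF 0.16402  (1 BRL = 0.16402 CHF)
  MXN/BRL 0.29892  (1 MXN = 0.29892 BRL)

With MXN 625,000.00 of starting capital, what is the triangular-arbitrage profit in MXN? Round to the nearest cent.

Profit: MXN 9,791.96

Profitable loop is MXN → CHF → BRL → MXN:
MXN 625,000.00 × 0.049797 = CHF 31,123.12
CHF 31,123.12 ÷ 0.16402 = BRL 189,752.01
BRL 189,752.01 ÷ 0.29892 = MXN 634,791.96
Profit = MXN 634,791.96 − MXN 625,000.00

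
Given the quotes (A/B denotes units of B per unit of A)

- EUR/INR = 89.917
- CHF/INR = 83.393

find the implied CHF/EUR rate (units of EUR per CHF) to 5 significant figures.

CHF/EUR = 0.92744

1 CHF × 83.393 = 83.393 INR
83.393 INR ÷ 89.917 = 0.927444 EUR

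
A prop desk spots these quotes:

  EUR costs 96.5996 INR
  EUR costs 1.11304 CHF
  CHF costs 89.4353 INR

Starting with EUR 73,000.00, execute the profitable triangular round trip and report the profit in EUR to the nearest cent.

Profitable loop is EUR → CHF → INR → EUR:
EUR 73,000.00 × 1.11304 = CHF 81,251.92
CHF 81,251.92 × 89.4353 = INR 7,266,789.84
INR 7,266,789.84 ÷ 96.5996 = EUR 75,225.88
Profit = EUR 75,225.88 − EUR 73,000.00

Profit: EUR 2,225.88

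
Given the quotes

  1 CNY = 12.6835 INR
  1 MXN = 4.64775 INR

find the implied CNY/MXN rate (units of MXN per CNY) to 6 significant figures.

CNY/MXN = 2.72895

1 CNY × 12.6835 = 12.6835 INR
12.6835 INR ÷ 4.64775 = 2.72895 MXN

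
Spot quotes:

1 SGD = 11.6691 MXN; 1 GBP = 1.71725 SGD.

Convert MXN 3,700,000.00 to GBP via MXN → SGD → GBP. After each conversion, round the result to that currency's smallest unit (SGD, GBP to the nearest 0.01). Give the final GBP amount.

MXN 3,700,000.00 ÷ 11.6691 = SGD 317,076.72
SGD 317,076.72 ÷ 1.71725 = GBP 184,642.14

GBP 184,642.14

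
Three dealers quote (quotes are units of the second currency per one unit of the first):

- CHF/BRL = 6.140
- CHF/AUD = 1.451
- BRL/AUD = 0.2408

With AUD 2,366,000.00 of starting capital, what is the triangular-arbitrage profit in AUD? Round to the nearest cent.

Profitable loop is AUD → CHF → BRL → AUD:
AUD 2,366,000.00 ÷ 1.451 = CHF 1,630,599.59
CHF 1,630,599.59 × 6.140 = BRL 10,011,881.46
BRL 10,011,881.46 × 0.2408 = AUD 2,410,861.06
Profit = AUD 2,410,861.06 − AUD 2,366,000.00

Profit: AUD 44,861.06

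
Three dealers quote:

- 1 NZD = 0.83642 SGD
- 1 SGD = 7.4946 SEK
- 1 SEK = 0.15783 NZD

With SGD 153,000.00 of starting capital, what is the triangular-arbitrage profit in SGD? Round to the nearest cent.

Profit: SGD 1,642.55

Profitable loop is SGD → NZD → SEK → SGD:
SGD 153,000.00 ÷ 0.83642 = NZD 182,922.46
NZD 182,922.46 ÷ 0.15783 = SEK 1,158,984.07
SEK 1,158,984.07 ÷ 7.4946 = SGD 154,642.55
Profit = SGD 154,642.55 − SGD 153,000.00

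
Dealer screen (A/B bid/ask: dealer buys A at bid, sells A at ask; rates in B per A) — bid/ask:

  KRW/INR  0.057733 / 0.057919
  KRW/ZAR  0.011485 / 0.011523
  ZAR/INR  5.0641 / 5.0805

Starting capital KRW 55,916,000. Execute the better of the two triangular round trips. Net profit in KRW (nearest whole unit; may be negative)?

Net profit: KRW 233,813

Best loop KRW → ZAR → INR → KRW:
KRW 55,916,000 × 0.011485 (sell KRW at bid) = ZAR 642,195.26
ZAR 642,195.26 × 5.0641 (sell ZAR at bid) = INR 3,252,141.02
INR 3,252,141.02 ÷ 0.057919 (buy KRW at ask) = KRW 56,149,813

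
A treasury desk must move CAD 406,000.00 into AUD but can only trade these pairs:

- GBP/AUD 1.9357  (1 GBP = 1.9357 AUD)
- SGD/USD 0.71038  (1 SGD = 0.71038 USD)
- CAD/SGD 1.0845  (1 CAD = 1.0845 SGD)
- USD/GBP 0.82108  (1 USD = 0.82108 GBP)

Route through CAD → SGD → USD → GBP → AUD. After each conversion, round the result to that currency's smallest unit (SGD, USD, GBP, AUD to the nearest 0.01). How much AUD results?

CAD 406,000.00 × 1.0845 = SGD 440,307.00
SGD 440,307.00 × 0.71038 = USD 312,785.29
USD 312,785.29 × 0.82108 = GBP 256,821.75
GBP 256,821.75 × 1.9357 = AUD 497,129.86

AUD 497,129.86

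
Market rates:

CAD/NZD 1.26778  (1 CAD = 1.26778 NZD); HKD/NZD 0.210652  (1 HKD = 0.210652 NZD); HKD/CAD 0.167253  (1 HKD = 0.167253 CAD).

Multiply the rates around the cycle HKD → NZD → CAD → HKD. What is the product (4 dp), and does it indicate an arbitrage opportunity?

0.9935 (arbitrage exists)

Around HKD → NZD → CAD → HKD: 1 × 0.210652 ÷ 1.26778 ÷ 0.167253 = 0.993454
Product < 1; profitable direction is HKD → CAD → NZD → HKD.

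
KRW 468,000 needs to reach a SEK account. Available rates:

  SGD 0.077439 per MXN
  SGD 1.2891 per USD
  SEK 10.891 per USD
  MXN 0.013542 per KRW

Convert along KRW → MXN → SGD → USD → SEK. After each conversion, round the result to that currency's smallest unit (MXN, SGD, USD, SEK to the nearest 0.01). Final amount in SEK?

KRW 468,000 × 0.013542 = MXN 6,337.66
MXN 6,337.66 × 0.077439 = SGD 490.78
SGD 490.78 ÷ 1.2891 = USD 380.72
USD 380.72 × 10.891 = SEK 4,146.42

SEK 4,146.42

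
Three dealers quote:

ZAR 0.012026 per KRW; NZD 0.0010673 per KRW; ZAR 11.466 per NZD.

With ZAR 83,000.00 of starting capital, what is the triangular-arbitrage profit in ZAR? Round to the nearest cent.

Profitable loop is ZAR → KRW → NZD → ZAR:
ZAR 83,000.00 ÷ 0.012026 = KRW 6,901,713
KRW 6,901,713 × 0.0010673 = NZD 7,366.20
NZD 7,366.20 × 11.466 = ZAR 84,460.83
Profit = ZAR 84,460.83 − ZAR 83,000.00

Profit: ZAR 1,460.83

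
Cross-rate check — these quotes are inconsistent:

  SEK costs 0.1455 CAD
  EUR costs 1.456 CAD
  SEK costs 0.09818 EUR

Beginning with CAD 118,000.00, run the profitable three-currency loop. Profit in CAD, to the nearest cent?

Profitable loop is CAD → EUR → SEK → CAD:
CAD 118,000.00 ÷ 1.456 = EUR 81,043.96
EUR 81,043.96 ÷ 0.09818 = SEK 825,462.99
SEK 825,462.99 × 0.1455 = CAD 120,104.86
Profit = CAD 120,104.86 − CAD 118,000.00

Profit: CAD 2,104.86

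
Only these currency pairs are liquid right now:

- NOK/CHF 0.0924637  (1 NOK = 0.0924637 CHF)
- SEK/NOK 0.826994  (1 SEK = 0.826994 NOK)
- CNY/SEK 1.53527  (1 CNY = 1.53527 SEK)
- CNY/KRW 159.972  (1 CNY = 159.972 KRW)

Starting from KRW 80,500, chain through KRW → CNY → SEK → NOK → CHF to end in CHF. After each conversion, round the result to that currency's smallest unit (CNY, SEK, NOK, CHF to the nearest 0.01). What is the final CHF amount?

CHF 59.08

KRW 80,500 ÷ 159.972 = CNY 503.21
CNY 503.21 × 1.53527 = SEK 772.56
SEK 772.56 × 0.826994 = NOK 638.90
NOK 638.90 × 0.0924637 = CHF 59.08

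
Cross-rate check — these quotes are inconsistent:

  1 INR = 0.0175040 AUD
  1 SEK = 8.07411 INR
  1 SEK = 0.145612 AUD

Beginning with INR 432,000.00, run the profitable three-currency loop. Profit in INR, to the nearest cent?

Profit: INR 13,091.14

Profitable loop is INR → SEK → AUD → INR:
INR 432,000.00 ÷ 8.07411 = SEK 53,504.35
SEK 53,504.35 × 0.145612 = AUD 7,790.88
AUD 7,790.88 ÷ 0.0175040 = INR 445,091.14
Profit = INR 445,091.14 − INR 432,000.00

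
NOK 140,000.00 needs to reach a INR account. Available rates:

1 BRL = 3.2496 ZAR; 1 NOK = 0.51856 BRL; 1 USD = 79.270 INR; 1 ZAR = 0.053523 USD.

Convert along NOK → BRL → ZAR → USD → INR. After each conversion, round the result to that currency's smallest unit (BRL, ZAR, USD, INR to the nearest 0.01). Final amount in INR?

NOK 140,000.00 × 0.51856 = BRL 72,598.40
BRL 72,598.40 × 3.2496 = ZAR 235,915.76
ZAR 235,915.76 × 0.053523 = USD 12,626.92
USD 12,626.92 × 79.270 = INR 1,000,935.95

INR 1,000,935.95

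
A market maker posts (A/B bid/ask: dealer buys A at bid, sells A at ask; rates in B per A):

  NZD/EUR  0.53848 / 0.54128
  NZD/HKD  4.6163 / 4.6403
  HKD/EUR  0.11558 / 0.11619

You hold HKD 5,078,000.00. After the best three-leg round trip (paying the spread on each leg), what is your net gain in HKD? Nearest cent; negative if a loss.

Net result: HKD -6,371.15 (no profitable arbitrage after spreads)

Best loop HKD → NZD → EUR → HKD:
HKD 5,078,000.00 ÷ 4.6403 (buy NZD at ask) = NZD 1,094,325.80
NZD 1,094,325.80 × 0.53848 (sell NZD at bid) = EUR 589,272.56
EUR 589,272.56 ÷ 0.11619 (buy HKD at ask) = HKD 5,071,628.85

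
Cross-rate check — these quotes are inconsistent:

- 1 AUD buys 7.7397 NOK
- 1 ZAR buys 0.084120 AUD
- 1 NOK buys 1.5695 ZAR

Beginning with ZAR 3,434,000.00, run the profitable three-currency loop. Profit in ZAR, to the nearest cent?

Profitable loop is ZAR → AUD → NOK → ZAR:
ZAR 3,434,000.00 × 0.084120 = AUD 288,868.08
AUD 288,868.08 × 7.7397 = NOK 2,235,752.28
NOK 2,235,752.28 × 1.5695 = ZAR 3,509,013.20
Profit = ZAR 3,509,013.20 − ZAR 3,434,000.00

Profit: ZAR 75,013.20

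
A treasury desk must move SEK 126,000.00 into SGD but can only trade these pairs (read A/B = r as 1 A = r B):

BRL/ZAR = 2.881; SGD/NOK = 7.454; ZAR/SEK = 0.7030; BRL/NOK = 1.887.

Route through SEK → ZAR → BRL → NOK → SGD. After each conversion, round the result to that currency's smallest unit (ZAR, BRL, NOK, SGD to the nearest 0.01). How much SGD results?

SEK 126,000.00 ÷ 0.7030 = ZAR 179,231.86
ZAR 179,231.86 ÷ 2.881 = BRL 62,211.68
BRL 62,211.68 × 1.887 = NOK 117,393.44
NOK 117,393.44 ÷ 7.454 = SGD 15,749.05

SGD 15,749.05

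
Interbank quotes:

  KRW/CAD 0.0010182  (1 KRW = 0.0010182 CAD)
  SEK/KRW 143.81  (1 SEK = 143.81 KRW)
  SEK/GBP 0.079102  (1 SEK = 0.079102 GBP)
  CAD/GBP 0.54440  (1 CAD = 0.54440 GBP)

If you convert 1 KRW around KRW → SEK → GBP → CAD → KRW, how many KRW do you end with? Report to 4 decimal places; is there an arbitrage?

Around KRW → SEK → GBP → CAD → KRW: 1 ÷ 143.81 × 0.079102 ÷ 0.54440 ÷ 0.0010182 = 0.992310
Product < 1; profitable direction is KRW → CAD → GBP → SEK → KRW.

0.9923 (arbitrage exists)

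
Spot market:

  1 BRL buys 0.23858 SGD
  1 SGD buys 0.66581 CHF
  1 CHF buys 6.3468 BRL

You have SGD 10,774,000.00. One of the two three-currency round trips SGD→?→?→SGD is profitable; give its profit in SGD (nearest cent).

Profit: SGD 88,158.41

Profitable loop is SGD → CHF → BRL → SGD:
SGD 10,774,000.00 × 0.66581 = CHF 7,173,436.94
CHF 7,173,436.94 × 6.3468 = BRL 45,528,369.57
BRL 45,528,369.57 × 0.23858 = SGD 10,862,158.41
Profit = SGD 10,862,158.41 − SGD 10,774,000.00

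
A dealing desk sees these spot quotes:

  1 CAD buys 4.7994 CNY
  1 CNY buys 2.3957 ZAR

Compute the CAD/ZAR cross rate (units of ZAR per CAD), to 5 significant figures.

CAD/ZAR = 11.498

1 CAD × 4.7994 = 4.7994 CNY
4.7994 CNY × 2.3957 = 11.4979 ZAR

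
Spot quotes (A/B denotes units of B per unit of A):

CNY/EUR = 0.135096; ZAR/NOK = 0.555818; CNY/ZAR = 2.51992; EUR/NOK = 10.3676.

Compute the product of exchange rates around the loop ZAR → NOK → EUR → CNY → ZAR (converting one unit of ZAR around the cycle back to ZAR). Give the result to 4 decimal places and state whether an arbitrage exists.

1.0000 (no arbitrage)

Around ZAR → NOK → EUR → CNY → ZAR: 1 × 0.555818 ÷ 10.3676 ÷ 0.135096 × 2.51992 = 0.999997
Product ≈ 1 (deviation 0.000%, within rounding noise).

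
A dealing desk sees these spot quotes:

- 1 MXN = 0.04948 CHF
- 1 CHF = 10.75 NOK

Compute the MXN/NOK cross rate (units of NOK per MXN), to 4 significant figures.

1 MXN × 0.04948 = 0.04948 CHF
0.04948 CHF × 10.75 = 0.53191 NOK

MXN/NOK = 0.5319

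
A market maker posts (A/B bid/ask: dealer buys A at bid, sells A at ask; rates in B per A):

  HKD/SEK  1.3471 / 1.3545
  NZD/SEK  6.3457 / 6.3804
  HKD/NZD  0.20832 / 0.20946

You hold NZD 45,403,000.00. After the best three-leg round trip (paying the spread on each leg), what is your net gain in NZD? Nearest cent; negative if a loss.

Net profit: NZD 362,201.66

Best loop NZD → HKD → SEK → NZD:
NZD 45,403,000.00 ÷ 0.20946 (buy HKD at ask) = HKD 216,762,150.29
HKD 216,762,150.29 × 1.3471 (sell HKD at bid) = SEK 292,000,292.66
SEK 292,000,292.66 ÷ 6.3804 (buy NZD at ask) = NZD 45,765,201.66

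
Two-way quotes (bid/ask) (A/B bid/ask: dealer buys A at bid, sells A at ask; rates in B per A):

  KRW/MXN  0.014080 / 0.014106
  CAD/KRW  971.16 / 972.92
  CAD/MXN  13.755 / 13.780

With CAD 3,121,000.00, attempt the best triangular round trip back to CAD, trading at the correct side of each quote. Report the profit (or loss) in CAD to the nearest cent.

Best loop CAD → MXN → KRW → CAD:
CAD 3,121,000.00 × 13.755 (sell CAD at bid) = MXN 42,929,355.00
MXN 42,929,355.00 ÷ 0.014106 (buy KRW at ask) = KRW 3,043,340,068
KRW 3,043,340,068 ÷ 972.92 (buy CAD at ask) = CAD 3,128,047.60

Net profit: CAD 7,047.60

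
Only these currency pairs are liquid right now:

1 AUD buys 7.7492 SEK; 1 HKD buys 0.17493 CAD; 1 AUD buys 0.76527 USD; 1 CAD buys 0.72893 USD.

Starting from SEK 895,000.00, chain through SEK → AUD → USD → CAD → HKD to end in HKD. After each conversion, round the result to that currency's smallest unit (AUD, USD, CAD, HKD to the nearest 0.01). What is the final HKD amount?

HKD 693,155.55

SEK 895,000.00 ÷ 7.7492 = AUD 115,495.79
AUD 115,495.79 × 0.76527 = USD 88,385.46
USD 88,385.46 ÷ 0.72893 = CAD 121,253.70
CAD 121,253.70 ÷ 0.17493 = HKD 693,155.55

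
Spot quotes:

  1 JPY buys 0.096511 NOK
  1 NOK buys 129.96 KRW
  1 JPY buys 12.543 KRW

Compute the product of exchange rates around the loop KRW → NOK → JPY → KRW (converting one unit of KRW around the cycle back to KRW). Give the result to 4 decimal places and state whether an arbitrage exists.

Around KRW → NOK → JPY → KRW: 1 ÷ 129.96 ÷ 0.096511 × 12.543 = 1.000034
Product ≈ 1 (deviation 0.003%, within rounding noise).

1.0000 (no arbitrage)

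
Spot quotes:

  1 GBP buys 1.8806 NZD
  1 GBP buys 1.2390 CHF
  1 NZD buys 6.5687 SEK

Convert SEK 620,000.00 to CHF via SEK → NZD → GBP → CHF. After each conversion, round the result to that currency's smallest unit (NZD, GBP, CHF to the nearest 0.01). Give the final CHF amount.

CHF 62,185.21

SEK 620,000.00 ÷ 6.5687 = NZD 94,387.02
NZD 94,387.02 ÷ 1.8806 = GBP 50,189.84
GBP 50,189.84 × 1.2390 = CHF 62,185.21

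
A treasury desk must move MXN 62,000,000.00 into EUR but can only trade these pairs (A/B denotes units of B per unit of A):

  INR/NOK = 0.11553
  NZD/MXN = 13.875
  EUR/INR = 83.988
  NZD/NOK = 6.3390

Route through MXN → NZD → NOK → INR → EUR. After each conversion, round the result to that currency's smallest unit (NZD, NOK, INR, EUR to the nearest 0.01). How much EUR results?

EUR 2,919,224.11

MXN 62,000,000.00 ÷ 13.875 = NZD 4,468,468.47
NZD 4,468,468.47 × 6.3390 = NOK 28,325,621.63
NOK 28,325,621.63 ÷ 0.11553 = INR 245,179,794.25
INR 245,179,794.25 ÷ 83.988 = EUR 2,919,224.11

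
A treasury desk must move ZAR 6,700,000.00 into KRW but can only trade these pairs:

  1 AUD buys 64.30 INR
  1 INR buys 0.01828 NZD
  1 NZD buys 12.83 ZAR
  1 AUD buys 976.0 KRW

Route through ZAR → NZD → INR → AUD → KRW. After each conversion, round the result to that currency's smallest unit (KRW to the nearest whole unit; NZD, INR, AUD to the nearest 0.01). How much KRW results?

ZAR 6,700,000.00 ÷ 12.83 = NZD 522,213.56
NZD 522,213.56 ÷ 0.01828 = INR 28,567,481.40
INR 28,567,481.40 ÷ 64.30 = AUD 444,284.31
AUD 444,284.31 × 976.0 = KRW 433,621,487

KRW 433,621,487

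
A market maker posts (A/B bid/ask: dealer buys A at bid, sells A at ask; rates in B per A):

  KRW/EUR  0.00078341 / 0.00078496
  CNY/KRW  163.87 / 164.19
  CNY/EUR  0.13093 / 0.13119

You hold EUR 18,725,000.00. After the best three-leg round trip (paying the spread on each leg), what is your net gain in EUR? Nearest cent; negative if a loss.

Net profit: EUR 297,463.74

Best loop EUR → KRW → CNY → EUR:
EUR 18,725,000.00 ÷ 0.00078496 (buy KRW at ask) = KRW 23,854,718,712
KRW 23,854,718,712 ÷ 164.19 (buy CNY at ask) = CNY 145,287,281.27
CNY 145,287,281.27 × 0.13093 (sell CNY at bid) = EUR 19,022,463.74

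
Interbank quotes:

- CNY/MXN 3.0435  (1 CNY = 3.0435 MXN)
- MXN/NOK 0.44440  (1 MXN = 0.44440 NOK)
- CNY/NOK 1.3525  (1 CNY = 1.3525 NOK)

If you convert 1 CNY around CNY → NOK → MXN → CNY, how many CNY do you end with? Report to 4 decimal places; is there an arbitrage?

1.0000 (no arbitrage)

Around CNY → NOK → MXN → CNY: 1 × 1.3525 ÷ 0.44440 ÷ 3.0435 = 0.999977
Product ≈ 1 (deviation 0.002%, within rounding noise).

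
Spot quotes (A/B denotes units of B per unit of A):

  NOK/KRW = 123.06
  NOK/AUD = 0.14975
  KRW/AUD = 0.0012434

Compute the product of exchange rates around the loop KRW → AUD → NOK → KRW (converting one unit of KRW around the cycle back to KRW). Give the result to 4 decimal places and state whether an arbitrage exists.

1.0218 (arbitrage exists)

Around KRW → AUD → NOK → KRW: 1 × 0.0012434 ÷ 0.14975 × 123.06 = 1.021788
Product > 1; profitable direction is KRW → AUD → NOK → KRW.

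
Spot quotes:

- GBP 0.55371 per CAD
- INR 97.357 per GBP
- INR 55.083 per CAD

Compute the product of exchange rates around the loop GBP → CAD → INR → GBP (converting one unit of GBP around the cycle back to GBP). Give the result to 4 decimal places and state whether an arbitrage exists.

Around GBP → CAD → INR → GBP: 1 ÷ 0.55371 × 55.083 ÷ 97.357 = 1.021805
Product > 1; profitable direction is GBP → CAD → INR → GBP.

1.0218 (arbitrage exists)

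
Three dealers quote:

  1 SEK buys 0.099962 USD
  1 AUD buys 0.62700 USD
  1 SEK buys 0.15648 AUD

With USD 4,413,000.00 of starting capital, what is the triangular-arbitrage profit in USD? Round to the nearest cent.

Profit: USD 83,167.54

Profitable loop is USD → AUD → SEK → USD:
USD 4,413,000.00 ÷ 0.62700 = AUD 7,038,277.51
AUD 7,038,277.51 ÷ 0.15648 = SEK 44,978,767.33
SEK 44,978,767.33 × 0.099962 = USD 4,496,167.54
Profit = USD 4,496,167.54 − USD 4,413,000.00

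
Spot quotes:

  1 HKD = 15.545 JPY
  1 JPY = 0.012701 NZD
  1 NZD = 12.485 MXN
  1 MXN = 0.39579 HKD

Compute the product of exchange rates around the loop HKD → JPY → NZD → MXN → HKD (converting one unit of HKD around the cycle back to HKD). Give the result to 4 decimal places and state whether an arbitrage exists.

Around HKD → JPY → NZD → MXN → HKD: 1 × 15.545 × 0.012701 × 12.485 × 0.39579 = 0.975623
Product < 1; profitable direction is HKD → MXN → NZD → JPY → HKD.

0.9756 (arbitrage exists)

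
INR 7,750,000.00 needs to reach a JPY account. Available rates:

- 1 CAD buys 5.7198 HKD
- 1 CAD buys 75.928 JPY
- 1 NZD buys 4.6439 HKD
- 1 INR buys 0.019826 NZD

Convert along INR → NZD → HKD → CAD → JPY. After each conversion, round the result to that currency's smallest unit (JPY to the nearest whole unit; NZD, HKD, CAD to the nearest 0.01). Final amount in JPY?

JPY 9,471,980

INR 7,750,000.00 × 0.019826 = NZD 153,651.50
NZD 153,651.50 × 4.6439 = HKD 713,542.20
HKD 713,542.20 ÷ 5.7198 = CAD 124,749.50
CAD 124,749.50 × 75.928 = JPY 9,471,980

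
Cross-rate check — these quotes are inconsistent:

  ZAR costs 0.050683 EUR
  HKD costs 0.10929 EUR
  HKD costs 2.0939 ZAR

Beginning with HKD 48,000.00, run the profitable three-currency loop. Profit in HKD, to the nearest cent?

Profit: HKD 1,431.46

Profitable loop is HKD → EUR → ZAR → HKD:
HKD 48,000.00 × 0.10929 = EUR 5,245.92
EUR 5,245.92 ÷ 0.050683 = ZAR 103,504.53
ZAR 103,504.53 ÷ 2.0939 = HKD 49,431.46
Profit = HKD 49,431.46 − HKD 48,000.00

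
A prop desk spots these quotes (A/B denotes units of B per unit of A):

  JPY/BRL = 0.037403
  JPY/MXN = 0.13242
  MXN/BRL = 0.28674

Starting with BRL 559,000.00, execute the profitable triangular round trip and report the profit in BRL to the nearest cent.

Profit: BRL 8,475.66

Profitable loop is BRL → JPY → MXN → BRL:
BRL 559,000.00 ÷ 0.037403 = JPY 14,945,325
JPY 14,945,325 × 0.13242 = MXN 1,979,059.97
MXN 1,979,059.97 × 0.28674 = BRL 567,475.66
Profit = BRL 567,475.66 − BRL 559,000.00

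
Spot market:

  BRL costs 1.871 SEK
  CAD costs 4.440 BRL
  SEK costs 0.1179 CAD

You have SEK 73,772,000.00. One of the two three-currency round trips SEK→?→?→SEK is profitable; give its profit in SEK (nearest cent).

Profit: SEK 1,549,852.87

Profitable loop is SEK → BRL → CAD → SEK:
SEK 73,772,000.00 ÷ 1.871 = BRL 39,429,182.26
BRL 39,429,182.26 ÷ 4.440 = CAD 8,880,446.45
CAD 8,880,446.45 ÷ 0.1179 = SEK 75,321,852.87
Profit = SEK 75,321,852.87 − SEK 73,772,000.00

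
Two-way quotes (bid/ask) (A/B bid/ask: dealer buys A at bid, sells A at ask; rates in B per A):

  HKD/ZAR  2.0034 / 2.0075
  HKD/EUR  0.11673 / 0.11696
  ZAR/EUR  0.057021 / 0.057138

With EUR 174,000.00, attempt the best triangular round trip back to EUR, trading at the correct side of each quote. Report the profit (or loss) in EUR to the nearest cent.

Net profit: EUR 3,072.51

Best loop EUR → ZAR → HKD → EUR:
EUR 174,000.00 ÷ 0.057138 (buy ZAR at ask) = ZAR 3,045,258.85
ZAR 3,045,258.85 ÷ 2.0075 (buy HKD at ask) = HKD 1,516,940.90
HKD 1,516,940.90 × 0.11673 (sell HKD at bid) = EUR 177,072.51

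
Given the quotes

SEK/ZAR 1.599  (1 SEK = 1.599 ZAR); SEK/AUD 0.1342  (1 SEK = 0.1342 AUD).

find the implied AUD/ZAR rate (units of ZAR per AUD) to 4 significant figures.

1 AUD ÷ 0.1342 = 7.45156 SEK
7.45156 SEK × 1.599 = 11.9151 ZAR

AUD/ZAR = 11.92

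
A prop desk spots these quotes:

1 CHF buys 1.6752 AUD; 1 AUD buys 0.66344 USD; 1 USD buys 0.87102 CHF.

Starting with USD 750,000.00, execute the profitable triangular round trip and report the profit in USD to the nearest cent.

Profitable loop is USD → AUD → CHF → USD:
USD 750,000.00 ÷ 0.66344 = AUD 1,130,471.48
AUD 1,130,471.48 ÷ 1.6752 = CHF 674,827.77
CHF 674,827.77 ÷ 0.87102 = USD 774,755.77
Profit = USD 774,755.77 − USD 750,000.00

Profit: USD 24,755.77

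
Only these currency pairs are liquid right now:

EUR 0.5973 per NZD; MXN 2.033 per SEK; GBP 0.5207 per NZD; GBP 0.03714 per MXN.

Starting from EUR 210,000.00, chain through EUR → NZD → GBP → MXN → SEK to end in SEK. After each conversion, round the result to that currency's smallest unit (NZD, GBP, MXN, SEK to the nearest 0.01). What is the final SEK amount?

SEK 2,424,571.97

EUR 210,000.00 ÷ 0.5973 = NZD 351,582.12
NZD 351,582.12 × 0.5207 = GBP 183,068.81
GBP 183,068.81 ÷ 0.03714 = MXN 4,929,154.82
MXN 4,929,154.82 ÷ 2.033 = SEK 2,424,571.97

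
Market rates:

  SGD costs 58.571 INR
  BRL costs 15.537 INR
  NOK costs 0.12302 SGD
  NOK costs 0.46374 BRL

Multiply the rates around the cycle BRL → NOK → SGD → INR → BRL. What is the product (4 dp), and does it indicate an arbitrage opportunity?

Around BRL → NOK → SGD → INR → BRL: 1 ÷ 0.46374 × 0.12302 × 58.571 ÷ 15.537 = 1.000038
Product ≈ 1 (deviation 0.004%, within rounding noise).

1.0000 (no arbitrage)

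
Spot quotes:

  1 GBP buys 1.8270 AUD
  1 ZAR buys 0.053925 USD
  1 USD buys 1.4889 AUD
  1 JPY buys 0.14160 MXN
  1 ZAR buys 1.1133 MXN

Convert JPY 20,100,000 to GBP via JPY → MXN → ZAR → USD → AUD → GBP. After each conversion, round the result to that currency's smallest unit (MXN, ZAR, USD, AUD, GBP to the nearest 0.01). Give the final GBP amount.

GBP 112,347.72

JPY 20,100,000 × 0.14160 = MXN 2,846,160.00
MXN 2,846,160.00 ÷ 1.1133 = ZAR 2,556,507.68
ZAR 2,556,507.68 × 0.053925 = USD 137,859.68
USD 137,859.68 × 1.4889 = AUD 205,259.28
AUD 205,259.28 ÷ 1.8270 = GBP 112,347.72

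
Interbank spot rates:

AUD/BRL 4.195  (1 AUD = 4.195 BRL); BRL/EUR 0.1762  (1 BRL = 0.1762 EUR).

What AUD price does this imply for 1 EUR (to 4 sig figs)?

EUR/AUD = 1.353

1 EUR ÷ 0.1762 = 5.67537 BRL
5.67537 BRL ÷ 4.195 = 1.35289 AUD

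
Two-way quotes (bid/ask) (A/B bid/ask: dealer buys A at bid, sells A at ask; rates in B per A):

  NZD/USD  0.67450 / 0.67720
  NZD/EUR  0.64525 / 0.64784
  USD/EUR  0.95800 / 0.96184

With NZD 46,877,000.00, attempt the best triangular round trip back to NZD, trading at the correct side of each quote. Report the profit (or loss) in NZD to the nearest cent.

Net result: NZD -120,767.03 (no profitable arbitrage after spreads)

Best loop NZD → USD → EUR → NZD:
NZD 46,877,000.00 × 0.67450 (sell NZD at bid) = USD 31,618,536.50
USD 31,618,536.50 × 0.95800 (sell USD at bid) = EUR 30,290,557.97
EUR 30,290,557.97 ÷ 0.64784 (buy NZD at ask) = NZD 46,756,232.97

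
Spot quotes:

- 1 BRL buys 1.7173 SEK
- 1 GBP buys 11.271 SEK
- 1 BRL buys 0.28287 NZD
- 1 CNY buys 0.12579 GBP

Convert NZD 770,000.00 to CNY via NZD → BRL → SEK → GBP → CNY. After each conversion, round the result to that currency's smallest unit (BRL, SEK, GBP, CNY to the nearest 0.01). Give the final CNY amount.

CNY 3,297,170.76

NZD 770,000.00 ÷ 0.28287 = BRL 2,722,098.49
BRL 2,722,098.49 × 1.7173 = SEK 4,674,659.74
SEK 4,674,659.74 ÷ 11.271 = GBP 414,751.11
GBP 414,751.11 ÷ 0.12579 = CNY 3,297,170.76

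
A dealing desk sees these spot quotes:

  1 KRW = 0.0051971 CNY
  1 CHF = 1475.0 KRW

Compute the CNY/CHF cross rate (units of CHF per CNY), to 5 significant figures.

1 CNY ÷ 0.0051971 = 192.415 KRW
192.415 KRW ÷ 1475.0 = 0.130451 CHF

CNY/CHF = 0.13045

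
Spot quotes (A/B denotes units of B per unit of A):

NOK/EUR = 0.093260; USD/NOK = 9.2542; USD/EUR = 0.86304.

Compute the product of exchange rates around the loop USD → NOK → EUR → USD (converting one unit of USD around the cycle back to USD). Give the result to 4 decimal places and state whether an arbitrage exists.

Around USD → NOK → EUR → USD: 1 × 9.2542 × 0.093260 ÷ 0.86304 = 1.000008
Product ≈ 1 (deviation 0.001%, within rounding noise).

1.0000 (no arbitrage)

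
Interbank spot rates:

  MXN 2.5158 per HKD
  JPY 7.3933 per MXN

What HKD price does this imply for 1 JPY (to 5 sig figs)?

1 JPY ÷ 7.3933 = 0.135258 MXN
0.135258 MXN ÷ 2.5158 = 0.0537633 HKD

JPY/HKD = 0.053763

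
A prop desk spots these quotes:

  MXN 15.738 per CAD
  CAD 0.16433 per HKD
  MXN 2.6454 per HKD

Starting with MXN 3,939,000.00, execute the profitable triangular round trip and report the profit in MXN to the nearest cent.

Profit: MXN 90,126.79

Profitable loop is MXN → CAD → HKD → MXN:
MXN 3,939,000.00 ÷ 15.738 = CAD 250,285.93
CAD 250,285.93 ÷ 0.16433 = HKD 1,523,069.02
HKD 1,523,069.02 × 2.6454 = MXN 4,029,126.79
Profit = MXN 4,029,126.79 − MXN 3,939,000.00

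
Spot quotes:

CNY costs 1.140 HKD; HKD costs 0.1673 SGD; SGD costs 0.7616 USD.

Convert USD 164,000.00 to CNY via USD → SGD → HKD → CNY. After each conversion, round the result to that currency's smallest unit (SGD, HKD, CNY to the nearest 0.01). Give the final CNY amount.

CNY 1,129,057.63

USD 164,000.00 ÷ 0.7616 = SGD 215,336.13
SGD 215,336.13 ÷ 0.1673 = HKD 1,287,125.70
HKD 1,287,125.70 ÷ 1.140 = CNY 1,129,057.63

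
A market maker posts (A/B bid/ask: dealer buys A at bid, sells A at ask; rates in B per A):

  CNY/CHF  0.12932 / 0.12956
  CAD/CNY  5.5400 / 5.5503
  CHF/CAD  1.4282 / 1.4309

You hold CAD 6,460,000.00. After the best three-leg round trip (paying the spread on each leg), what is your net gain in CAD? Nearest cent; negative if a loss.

Net profit: CAD 149,932.24

Best loop CAD → CNY → CHF → CAD:
CAD 6,460,000.00 × 5.5400 (sell CAD at bid) = CNY 35,788,400.00
CNY 35,788,400.00 × 0.12932 (sell CNY at bid) = CHF 4,628,155.89
CHF 4,628,155.89 × 1.4282 (sell CHF at bid) = CAD 6,609,932.24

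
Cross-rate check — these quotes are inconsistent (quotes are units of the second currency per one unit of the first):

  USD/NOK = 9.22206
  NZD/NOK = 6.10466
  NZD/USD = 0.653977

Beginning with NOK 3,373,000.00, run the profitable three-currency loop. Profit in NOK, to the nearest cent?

Profit: NOK 41,187.78

Profitable loop is NOK → USD → NZD → NOK:
NOK 3,373,000.00 ÷ 9.22206 = USD 365,753.42
USD 365,753.42 ÷ 0.653977 = NZD 559,275.67
NZD 559,275.67 × 6.10466 = NOK 3,414,187.78
Profit = NOK 3,414,187.78 − NOK 3,373,000.00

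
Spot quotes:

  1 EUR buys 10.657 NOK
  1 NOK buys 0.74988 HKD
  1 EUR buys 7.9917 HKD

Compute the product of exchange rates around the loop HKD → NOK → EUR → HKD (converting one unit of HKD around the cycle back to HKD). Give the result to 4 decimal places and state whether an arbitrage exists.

1.0000 (no arbitrage)

Around HKD → NOK → EUR → HKD: 1 ÷ 0.74988 ÷ 10.657 × 7.9917 = 1.000029
Product ≈ 1 (deviation 0.003%, within rounding noise).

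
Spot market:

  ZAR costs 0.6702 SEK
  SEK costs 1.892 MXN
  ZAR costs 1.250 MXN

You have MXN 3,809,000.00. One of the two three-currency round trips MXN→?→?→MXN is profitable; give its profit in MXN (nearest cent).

Profit: MXN 54,905.67

Profitable loop is MXN → ZAR → SEK → MXN:
MXN 3,809,000.00 ÷ 1.250 = ZAR 3,047,200.00
ZAR 3,047,200.00 × 0.6702 = SEK 2,042,233.44
SEK 2,042,233.44 × 1.892 = MXN 3,863,905.67
Profit = MXN 3,863,905.67 − MXN 3,809,000.00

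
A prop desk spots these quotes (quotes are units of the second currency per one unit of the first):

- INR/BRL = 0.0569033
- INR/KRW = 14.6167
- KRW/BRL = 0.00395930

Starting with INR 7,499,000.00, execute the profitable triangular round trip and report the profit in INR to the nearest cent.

Profit: INR 127,646.97

Profitable loop is INR → KRW → BRL → INR:
INR 7,499,000.00 × 14.6167 = KRW 109,610,633
KRW 109,610,633 × 0.00395930 = BRL 433,981.38
BRL 433,981.38 ÷ 0.0569033 = INR 7,626,646.97
Profit = INR 7,626,646.97 − INR 7,499,000.00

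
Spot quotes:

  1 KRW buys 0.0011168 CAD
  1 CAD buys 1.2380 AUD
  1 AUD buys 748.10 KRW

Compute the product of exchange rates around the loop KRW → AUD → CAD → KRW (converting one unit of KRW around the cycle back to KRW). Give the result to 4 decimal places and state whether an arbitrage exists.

Around KRW → AUD → CAD → KRW: 1 ÷ 748.10 ÷ 1.2380 ÷ 0.0011168 = 0.966817
Product < 1; profitable direction is KRW → CAD → AUD → KRW.

0.9668 (arbitrage exists)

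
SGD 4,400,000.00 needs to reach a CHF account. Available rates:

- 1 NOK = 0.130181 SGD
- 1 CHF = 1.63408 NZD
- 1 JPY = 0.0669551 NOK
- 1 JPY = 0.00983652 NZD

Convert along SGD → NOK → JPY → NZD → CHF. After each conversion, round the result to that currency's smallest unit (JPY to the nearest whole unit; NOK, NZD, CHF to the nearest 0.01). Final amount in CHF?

CHF 3,038,712.24

SGD 4,400,000.00 ÷ 0.130181 = NOK 33,799,095.11
NOK 33,799,095.11 ÷ 0.0669551 = JPY 504,802,399
JPY 504,802,399 × 0.00983652 = NZD 4,965,498.89
NZD 4,965,498.89 ÷ 1.63408 = CHF 3,038,712.24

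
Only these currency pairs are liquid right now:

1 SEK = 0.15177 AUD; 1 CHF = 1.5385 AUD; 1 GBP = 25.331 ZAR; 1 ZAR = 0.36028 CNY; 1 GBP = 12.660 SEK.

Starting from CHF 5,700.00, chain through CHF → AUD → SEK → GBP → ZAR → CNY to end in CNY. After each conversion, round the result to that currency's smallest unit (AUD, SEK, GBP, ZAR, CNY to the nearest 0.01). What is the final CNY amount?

CNY 41,652.86

CHF 5,700.00 × 1.5385 = AUD 8,769.45
AUD 8,769.45 ÷ 0.15177 = SEK 57,781.18
SEK 57,781.18 ÷ 12.660 = GBP 4,564.07
GBP 4,564.07 × 25.331 = ZAR 115,612.46
ZAR 115,612.46 × 0.36028 = CNY 41,652.86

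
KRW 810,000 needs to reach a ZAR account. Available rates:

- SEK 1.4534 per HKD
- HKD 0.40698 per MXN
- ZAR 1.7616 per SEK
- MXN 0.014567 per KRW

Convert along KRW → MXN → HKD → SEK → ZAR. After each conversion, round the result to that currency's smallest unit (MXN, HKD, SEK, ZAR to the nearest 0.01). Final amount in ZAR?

ZAR 12,294.79

KRW 810,000 × 0.014567 = MXN 11,799.27
MXN 11,799.27 × 0.40698 = HKD 4,802.07
HKD 4,802.07 × 1.4534 = SEK 6,979.33
SEK 6,979.33 × 1.7616 = ZAR 12,294.79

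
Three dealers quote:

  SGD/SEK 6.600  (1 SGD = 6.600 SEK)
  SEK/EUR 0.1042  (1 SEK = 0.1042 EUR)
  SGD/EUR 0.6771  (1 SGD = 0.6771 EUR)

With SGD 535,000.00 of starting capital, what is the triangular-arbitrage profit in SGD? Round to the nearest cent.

Profitable loop is SGD → SEK → EUR → SGD:
SGD 535,000.00 × 6.600 = SEK 3,531,000.00
SEK 3,531,000.00 × 0.1042 = EUR 367,930.20
EUR 367,930.20 ÷ 0.6771 = SGD 543,391.23
Profit = SGD 543,391.23 − SGD 535,000.00

Profit: SGD 8,391.23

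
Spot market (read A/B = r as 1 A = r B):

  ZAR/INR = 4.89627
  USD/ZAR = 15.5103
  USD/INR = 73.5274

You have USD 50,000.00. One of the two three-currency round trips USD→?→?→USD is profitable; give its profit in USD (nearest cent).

Profitable loop is USD → ZAR → INR → USD:
USD 50,000.00 × 15.5103 = ZAR 775,515.00
ZAR 775,515.00 × 4.89627 = INR 3,797,130.83
INR 3,797,130.83 ÷ 73.5274 = USD 51,642.39
Profit = USD 51,642.39 − USD 50,000.00

Profit: USD 1,642.39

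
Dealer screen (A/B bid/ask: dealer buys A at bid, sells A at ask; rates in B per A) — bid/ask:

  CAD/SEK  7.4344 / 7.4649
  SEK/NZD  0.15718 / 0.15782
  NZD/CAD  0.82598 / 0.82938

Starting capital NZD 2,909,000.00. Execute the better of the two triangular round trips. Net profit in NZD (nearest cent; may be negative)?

Best loop NZD → SEK → CAD → NZD:
NZD 2,909,000.00 ÷ 0.15782 (buy SEK at ask) = SEK 18,432,391.33
SEK 18,432,391.33 ÷ 7.4649 (buy CAD at ask) = CAD 2,469,208.07
CAD 2,469,208.07 ÷ 0.82938 (buy NZD at ask) = NZD 2,977,173.40

Net profit: NZD 68,173.40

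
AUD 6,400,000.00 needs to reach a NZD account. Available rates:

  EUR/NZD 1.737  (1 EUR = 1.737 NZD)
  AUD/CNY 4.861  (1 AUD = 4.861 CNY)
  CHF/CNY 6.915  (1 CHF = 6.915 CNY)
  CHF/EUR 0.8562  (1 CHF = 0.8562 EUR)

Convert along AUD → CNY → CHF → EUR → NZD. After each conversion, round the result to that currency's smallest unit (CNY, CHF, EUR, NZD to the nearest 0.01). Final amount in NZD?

AUD 6,400,000.00 × 4.861 = CNY 31,110,400.00
CNY 31,110,400.00 ÷ 6.915 = CHF 4,498,973.25
CHF 4,498,973.25 × 0.8562 = EUR 3,852,020.90
EUR 3,852,020.90 × 1.737 = NZD 6,690,960.30

NZD 6,690,960.30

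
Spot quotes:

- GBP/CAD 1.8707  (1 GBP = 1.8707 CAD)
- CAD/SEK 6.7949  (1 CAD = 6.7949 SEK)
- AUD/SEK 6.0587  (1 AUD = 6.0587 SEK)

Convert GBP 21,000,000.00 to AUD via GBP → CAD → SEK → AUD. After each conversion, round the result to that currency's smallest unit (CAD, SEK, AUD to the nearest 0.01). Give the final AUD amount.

AUD 44,058,231.64

GBP 21,000,000.00 × 1.8707 = CAD 39,284,700.00
CAD 39,284,700.00 × 6.7949 = SEK 266,935,608.03
SEK 266,935,608.03 ÷ 6.0587 = AUD 44,058,231.64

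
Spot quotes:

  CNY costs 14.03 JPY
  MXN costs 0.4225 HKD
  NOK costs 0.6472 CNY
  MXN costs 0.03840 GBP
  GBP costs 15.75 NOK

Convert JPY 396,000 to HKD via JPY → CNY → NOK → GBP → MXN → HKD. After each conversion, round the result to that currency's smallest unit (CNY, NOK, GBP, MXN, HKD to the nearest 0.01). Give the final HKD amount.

JPY 396,000 ÷ 14.03 = CNY 28,225.23
CNY 28,225.23 ÷ 0.6472 = NOK 43,611.29
NOK 43,611.29 ÷ 15.75 = GBP 2,768.97
GBP 2,768.97 ÷ 0.03840 = MXN 72,108.59
MXN 72,108.59 × 0.4225 = HKD 30,465.88

HKD 30,465.88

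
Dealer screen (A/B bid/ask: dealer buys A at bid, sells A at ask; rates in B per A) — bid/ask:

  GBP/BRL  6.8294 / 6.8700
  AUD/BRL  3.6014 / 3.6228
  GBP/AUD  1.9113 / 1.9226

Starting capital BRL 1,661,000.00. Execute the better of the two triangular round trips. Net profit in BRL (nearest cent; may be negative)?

Best loop BRL → GBP → AUD → BRL:
BRL 1,661,000.00 ÷ 6.8700 (buy GBP at ask) = GBP 241,775.84
GBP 241,775.84 × 1.9113 (sell GBP at bid) = AUD 462,106.16
AUD 462,106.16 × 3.6014 (sell AUD at bid) = BRL 1,664,229.11

Net profit: BRL 3,229.11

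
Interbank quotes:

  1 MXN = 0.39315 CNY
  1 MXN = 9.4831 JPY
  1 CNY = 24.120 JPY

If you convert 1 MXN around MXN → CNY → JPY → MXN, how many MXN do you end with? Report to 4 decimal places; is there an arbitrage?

1.0000 (no arbitrage)

Around MXN → CNY → JPY → MXN: 1 × 0.39315 × 24.120 ÷ 9.4831 = 0.999966
Product ≈ 1 (deviation 0.003%, within rounding noise).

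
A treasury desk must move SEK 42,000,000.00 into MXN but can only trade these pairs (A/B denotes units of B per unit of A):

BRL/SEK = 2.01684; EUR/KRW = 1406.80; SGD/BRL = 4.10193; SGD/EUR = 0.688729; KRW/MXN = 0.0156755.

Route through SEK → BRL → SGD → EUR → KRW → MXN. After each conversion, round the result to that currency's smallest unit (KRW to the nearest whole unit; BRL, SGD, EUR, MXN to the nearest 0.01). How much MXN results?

SEK 42,000,000.00 ÷ 2.01684 = BRL 20,824,656.39
BRL 20,824,656.39 ÷ 4.10193 = SGD 5,076,794.68
SGD 5,076,794.68 × 0.688729 = EUR 3,496,535.72
EUR 3,496,535.72 × 1406.80 = KRW 4,918,926,451
KRW 4,918,926,451 × 0.0156755 = MXN 77,106,631.58

MXN 77,106,631.58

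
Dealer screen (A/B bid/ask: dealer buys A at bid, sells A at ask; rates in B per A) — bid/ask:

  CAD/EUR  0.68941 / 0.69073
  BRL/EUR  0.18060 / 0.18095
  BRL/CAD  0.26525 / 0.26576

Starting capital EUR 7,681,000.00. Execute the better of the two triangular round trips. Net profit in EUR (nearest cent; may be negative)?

Best loop EUR → BRL → CAD → EUR:
EUR 7,681,000.00 ÷ 0.18095 (buy BRL at ask) = BRL 42,448,190.11
BRL 42,448,190.11 × 0.26525 (sell BRL at bid) = CAD 11,259,382.43
CAD 11,259,382.43 × 0.68941 (sell CAD at bid) = EUR 7,762,330.84

Net profit: EUR 81,330.84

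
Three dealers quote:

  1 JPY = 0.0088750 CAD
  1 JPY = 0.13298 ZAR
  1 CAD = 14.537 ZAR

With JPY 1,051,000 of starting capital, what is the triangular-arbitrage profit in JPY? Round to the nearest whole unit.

Profit: JPY 32,293

Profitable loop is JPY → ZAR → CAD → JPY:
JPY 1,051,000 × 0.13298 = ZAR 139,761.98
ZAR 139,761.98 ÷ 14.537 = CAD 9,614.22
CAD 9,614.22 ÷ 0.0088750 = JPY 1,083,293
Profit = JPY 1,083,293 − JPY 1,051,000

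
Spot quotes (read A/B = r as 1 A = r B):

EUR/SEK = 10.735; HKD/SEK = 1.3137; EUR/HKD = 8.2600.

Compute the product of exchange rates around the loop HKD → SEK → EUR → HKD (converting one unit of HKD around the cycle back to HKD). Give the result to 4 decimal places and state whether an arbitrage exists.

1.0108 (arbitrage exists)

Around HKD → SEK → EUR → HKD: 1 × 1.3137 ÷ 10.735 × 8.2600 = 1.010821
Product > 1; profitable direction is HKD → SEK → EUR → HKD.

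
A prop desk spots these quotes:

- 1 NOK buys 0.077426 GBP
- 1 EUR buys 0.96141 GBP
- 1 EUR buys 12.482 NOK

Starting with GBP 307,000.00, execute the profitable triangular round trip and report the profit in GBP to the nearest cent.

Profitable loop is GBP → EUR → NOK → GBP:
GBP 307,000.00 ÷ 0.96141 = EUR 319,322.66
EUR 319,322.66 × 12.482 = NOK 3,985,785.46
NOK 3,985,785.46 × 0.077426 = GBP 308,603.43
Profit = GBP 308,603.43 − GBP 307,000.00

Profit: GBP 1,603.43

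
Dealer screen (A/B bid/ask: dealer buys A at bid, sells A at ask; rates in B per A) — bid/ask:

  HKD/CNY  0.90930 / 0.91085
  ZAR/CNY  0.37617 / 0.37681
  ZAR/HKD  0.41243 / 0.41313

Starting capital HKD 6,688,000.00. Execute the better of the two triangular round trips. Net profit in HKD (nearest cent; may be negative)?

Net result: HKD -2,300.91 (no profitable arbitrage after spreads)

Best loop HKD → ZAR → CNY → HKD:
HKD 6,688,000.00 ÷ 0.41313 (buy ZAR at ask) = ZAR 16,188,608.91
ZAR 16,188,608.91 × 0.37617 (sell ZAR at bid) = CNY 6,089,669.01
CNY 6,089,669.01 ÷ 0.91085 (buy HKD at ask) = HKD 6,685,699.09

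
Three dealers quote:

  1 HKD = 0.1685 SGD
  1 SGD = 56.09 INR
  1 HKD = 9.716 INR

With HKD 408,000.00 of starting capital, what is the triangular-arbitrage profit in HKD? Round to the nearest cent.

Profitable loop is HKD → INR → SGD → HKD:
HKD 408,000.00 × 9.716 = INR 3,964,128.00
INR 3,964,128.00 ÷ 56.09 = SGD 70,674.42
SGD 70,674.42 ÷ 0.1685 = HKD 419,432.74
Profit = HKD 419,432.74 − HKD 408,000.00

Profit: HKD 11,432.74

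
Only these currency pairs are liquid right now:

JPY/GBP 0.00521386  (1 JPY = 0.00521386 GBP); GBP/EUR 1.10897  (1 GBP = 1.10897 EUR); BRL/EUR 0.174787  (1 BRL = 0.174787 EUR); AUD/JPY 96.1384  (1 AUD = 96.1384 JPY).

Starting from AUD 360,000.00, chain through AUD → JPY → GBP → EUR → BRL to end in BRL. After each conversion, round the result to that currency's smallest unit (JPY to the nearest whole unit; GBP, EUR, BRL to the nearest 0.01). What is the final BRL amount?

AUD 360,000.00 × 96.1384 = JPY 34,609,824
JPY 34,609,824 × 0.00521386 = GBP 180,450.78
GBP 180,450.78 × 1.10897 = EUR 200,114.50
EUR 200,114.50 ÷ 0.174787 = BRL 1,144,904.94

BRL 1,144,904.94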